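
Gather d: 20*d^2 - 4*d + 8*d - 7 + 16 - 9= 20*d^2 + 4*d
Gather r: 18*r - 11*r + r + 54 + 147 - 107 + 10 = 8*r + 104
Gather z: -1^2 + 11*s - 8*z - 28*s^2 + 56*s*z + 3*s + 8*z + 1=-28*s^2 + 56*s*z + 14*s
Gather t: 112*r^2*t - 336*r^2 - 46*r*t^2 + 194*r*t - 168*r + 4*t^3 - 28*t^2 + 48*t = -336*r^2 - 168*r + 4*t^3 + t^2*(-46*r - 28) + t*(112*r^2 + 194*r + 48)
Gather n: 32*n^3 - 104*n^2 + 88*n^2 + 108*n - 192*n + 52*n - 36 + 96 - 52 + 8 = 32*n^3 - 16*n^2 - 32*n + 16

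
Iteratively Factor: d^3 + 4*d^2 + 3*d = (d + 1)*(d^2 + 3*d) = d*(d + 1)*(d + 3)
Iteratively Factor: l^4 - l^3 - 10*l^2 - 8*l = (l + 1)*(l^3 - 2*l^2 - 8*l) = (l + 1)*(l + 2)*(l^2 - 4*l) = (l - 4)*(l + 1)*(l + 2)*(l)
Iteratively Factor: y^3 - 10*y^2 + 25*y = (y - 5)*(y^2 - 5*y) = (y - 5)^2*(y)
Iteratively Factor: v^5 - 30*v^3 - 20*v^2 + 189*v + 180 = (v - 5)*(v^4 + 5*v^3 - 5*v^2 - 45*v - 36) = (v - 5)*(v + 1)*(v^3 + 4*v^2 - 9*v - 36) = (v - 5)*(v + 1)*(v + 3)*(v^2 + v - 12) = (v - 5)*(v + 1)*(v + 3)*(v + 4)*(v - 3)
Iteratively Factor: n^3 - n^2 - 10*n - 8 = (n - 4)*(n^2 + 3*n + 2) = (n - 4)*(n + 1)*(n + 2)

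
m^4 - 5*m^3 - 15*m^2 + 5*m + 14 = (m - 7)*(m - 1)*(m + 1)*(m + 2)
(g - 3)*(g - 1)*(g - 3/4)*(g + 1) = g^4 - 15*g^3/4 + 5*g^2/4 + 15*g/4 - 9/4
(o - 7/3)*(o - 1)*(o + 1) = o^3 - 7*o^2/3 - o + 7/3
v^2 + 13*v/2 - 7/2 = (v - 1/2)*(v + 7)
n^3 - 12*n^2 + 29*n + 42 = (n - 7)*(n - 6)*(n + 1)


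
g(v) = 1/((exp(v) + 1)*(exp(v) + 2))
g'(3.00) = 0.00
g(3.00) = 0.00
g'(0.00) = -0.14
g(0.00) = 0.17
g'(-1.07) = -0.13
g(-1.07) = 0.32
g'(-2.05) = -0.07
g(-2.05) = 0.42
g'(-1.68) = -0.09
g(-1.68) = 0.39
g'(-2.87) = -0.04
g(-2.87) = 0.46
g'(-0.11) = -0.14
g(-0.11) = 0.18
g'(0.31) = -0.12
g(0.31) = 0.13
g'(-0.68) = -0.14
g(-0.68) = 0.26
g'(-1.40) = -0.11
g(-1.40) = 0.36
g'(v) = -exp(v)/((exp(v) + 1)*(exp(v) + 2)^2) - exp(v)/((exp(v) + 1)^2*(exp(v) + 2))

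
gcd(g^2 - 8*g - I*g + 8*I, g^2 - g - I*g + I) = g - I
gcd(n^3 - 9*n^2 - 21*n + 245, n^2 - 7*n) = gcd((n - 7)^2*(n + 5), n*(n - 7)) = n - 7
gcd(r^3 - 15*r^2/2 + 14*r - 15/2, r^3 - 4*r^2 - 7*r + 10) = r^2 - 6*r + 5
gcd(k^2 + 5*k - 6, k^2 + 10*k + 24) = k + 6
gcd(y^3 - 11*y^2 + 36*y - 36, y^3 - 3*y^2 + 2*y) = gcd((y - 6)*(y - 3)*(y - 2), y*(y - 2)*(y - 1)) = y - 2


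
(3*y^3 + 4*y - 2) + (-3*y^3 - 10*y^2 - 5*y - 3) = -10*y^2 - y - 5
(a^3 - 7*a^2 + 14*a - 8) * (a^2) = a^5 - 7*a^4 + 14*a^3 - 8*a^2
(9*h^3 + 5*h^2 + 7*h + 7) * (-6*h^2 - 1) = -54*h^5 - 30*h^4 - 51*h^3 - 47*h^2 - 7*h - 7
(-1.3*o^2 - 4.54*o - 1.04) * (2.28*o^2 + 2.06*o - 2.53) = -2.964*o^4 - 13.0292*o^3 - 8.4346*o^2 + 9.3438*o + 2.6312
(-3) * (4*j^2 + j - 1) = -12*j^2 - 3*j + 3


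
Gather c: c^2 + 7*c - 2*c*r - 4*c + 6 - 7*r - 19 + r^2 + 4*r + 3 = c^2 + c*(3 - 2*r) + r^2 - 3*r - 10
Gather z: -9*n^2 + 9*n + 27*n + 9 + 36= -9*n^2 + 36*n + 45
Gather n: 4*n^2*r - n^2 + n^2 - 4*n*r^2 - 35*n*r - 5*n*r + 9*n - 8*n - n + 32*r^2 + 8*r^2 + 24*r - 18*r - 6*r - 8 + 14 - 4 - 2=4*n^2*r + n*(-4*r^2 - 40*r) + 40*r^2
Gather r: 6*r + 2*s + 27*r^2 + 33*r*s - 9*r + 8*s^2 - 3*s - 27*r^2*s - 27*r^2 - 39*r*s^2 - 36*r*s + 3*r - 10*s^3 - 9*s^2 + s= -27*r^2*s + r*(-39*s^2 - 3*s) - 10*s^3 - s^2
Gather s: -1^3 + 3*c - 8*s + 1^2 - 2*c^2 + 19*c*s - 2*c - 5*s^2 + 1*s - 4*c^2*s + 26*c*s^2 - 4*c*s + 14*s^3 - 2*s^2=-2*c^2 + c + 14*s^3 + s^2*(26*c - 7) + s*(-4*c^2 + 15*c - 7)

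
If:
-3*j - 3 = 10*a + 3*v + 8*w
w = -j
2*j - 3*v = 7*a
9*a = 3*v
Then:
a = 1/7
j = 8/7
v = 3/7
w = -8/7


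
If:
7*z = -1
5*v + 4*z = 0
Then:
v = 4/35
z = -1/7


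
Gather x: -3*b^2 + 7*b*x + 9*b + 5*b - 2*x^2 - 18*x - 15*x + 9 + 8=-3*b^2 + 14*b - 2*x^2 + x*(7*b - 33) + 17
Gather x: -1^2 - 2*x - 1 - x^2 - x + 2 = -x^2 - 3*x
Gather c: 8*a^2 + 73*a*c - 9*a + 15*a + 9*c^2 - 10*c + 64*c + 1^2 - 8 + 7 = 8*a^2 + 6*a + 9*c^2 + c*(73*a + 54)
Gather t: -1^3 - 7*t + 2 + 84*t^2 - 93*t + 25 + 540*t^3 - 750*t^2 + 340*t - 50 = 540*t^3 - 666*t^2 + 240*t - 24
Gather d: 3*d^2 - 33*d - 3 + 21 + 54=3*d^2 - 33*d + 72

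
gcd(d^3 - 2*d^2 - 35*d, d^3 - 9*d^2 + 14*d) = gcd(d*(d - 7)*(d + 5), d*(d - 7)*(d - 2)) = d^2 - 7*d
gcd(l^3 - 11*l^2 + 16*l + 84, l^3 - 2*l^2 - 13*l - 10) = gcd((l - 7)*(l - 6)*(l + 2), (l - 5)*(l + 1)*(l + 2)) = l + 2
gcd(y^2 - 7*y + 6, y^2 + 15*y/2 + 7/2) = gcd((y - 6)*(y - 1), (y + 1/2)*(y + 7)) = 1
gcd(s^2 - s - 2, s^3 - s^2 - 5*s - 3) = s + 1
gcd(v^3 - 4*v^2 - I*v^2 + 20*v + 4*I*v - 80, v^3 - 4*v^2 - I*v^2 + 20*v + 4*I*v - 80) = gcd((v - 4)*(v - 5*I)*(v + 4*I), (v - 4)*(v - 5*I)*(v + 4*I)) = v^3 + v^2*(-4 - I) + v*(20 + 4*I) - 80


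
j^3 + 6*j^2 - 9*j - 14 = (j - 2)*(j + 1)*(j + 7)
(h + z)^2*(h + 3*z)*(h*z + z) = h^4*z + 5*h^3*z^2 + h^3*z + 7*h^2*z^3 + 5*h^2*z^2 + 3*h*z^4 + 7*h*z^3 + 3*z^4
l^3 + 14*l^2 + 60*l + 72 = (l + 2)*(l + 6)^2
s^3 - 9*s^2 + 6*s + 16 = (s - 8)*(s - 2)*(s + 1)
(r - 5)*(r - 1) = r^2 - 6*r + 5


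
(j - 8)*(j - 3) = j^2 - 11*j + 24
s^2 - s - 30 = (s - 6)*(s + 5)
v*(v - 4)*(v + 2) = v^3 - 2*v^2 - 8*v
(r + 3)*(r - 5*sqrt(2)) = r^2 - 5*sqrt(2)*r + 3*r - 15*sqrt(2)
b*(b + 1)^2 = b^3 + 2*b^2 + b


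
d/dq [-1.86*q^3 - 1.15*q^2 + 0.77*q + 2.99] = -5.58*q^2 - 2.3*q + 0.77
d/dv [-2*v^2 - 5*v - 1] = -4*v - 5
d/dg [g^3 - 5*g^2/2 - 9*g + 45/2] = 3*g^2 - 5*g - 9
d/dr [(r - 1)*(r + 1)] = 2*r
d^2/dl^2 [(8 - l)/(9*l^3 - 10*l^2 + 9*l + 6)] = 2*(-(l - 8)*(27*l^2 - 20*l + 9)^2 + (27*l^2 - 20*l + (l - 8)*(27*l - 10) + 9)*(9*l^3 - 10*l^2 + 9*l + 6))/(9*l^3 - 10*l^2 + 9*l + 6)^3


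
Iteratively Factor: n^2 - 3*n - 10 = (n - 5)*(n + 2)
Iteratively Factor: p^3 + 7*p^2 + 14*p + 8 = (p + 1)*(p^2 + 6*p + 8) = (p + 1)*(p + 2)*(p + 4)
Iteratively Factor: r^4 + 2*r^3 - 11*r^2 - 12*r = (r + 1)*(r^3 + r^2 - 12*r) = (r + 1)*(r + 4)*(r^2 - 3*r) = (r - 3)*(r + 1)*(r + 4)*(r)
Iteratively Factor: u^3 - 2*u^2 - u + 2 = (u - 2)*(u^2 - 1) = (u - 2)*(u - 1)*(u + 1)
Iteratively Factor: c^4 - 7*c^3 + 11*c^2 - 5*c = (c)*(c^3 - 7*c^2 + 11*c - 5) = c*(c - 1)*(c^2 - 6*c + 5) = c*(c - 1)^2*(c - 5)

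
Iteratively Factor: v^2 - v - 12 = (v + 3)*(v - 4)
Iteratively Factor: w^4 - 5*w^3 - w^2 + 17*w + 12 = (w - 4)*(w^3 - w^2 - 5*w - 3) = (w - 4)*(w + 1)*(w^2 - 2*w - 3) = (w - 4)*(w - 3)*(w + 1)*(w + 1)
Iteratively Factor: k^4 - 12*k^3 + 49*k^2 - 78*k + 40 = (k - 5)*(k^3 - 7*k^2 + 14*k - 8) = (k - 5)*(k - 2)*(k^2 - 5*k + 4) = (k - 5)*(k - 2)*(k - 1)*(k - 4)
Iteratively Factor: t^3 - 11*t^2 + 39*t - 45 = (t - 3)*(t^2 - 8*t + 15) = (t - 5)*(t - 3)*(t - 3)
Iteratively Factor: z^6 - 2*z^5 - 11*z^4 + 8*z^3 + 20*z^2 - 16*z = (z - 4)*(z^5 + 2*z^4 - 3*z^3 - 4*z^2 + 4*z) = (z - 4)*(z + 2)*(z^4 - 3*z^2 + 2*z) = (z - 4)*(z - 1)*(z + 2)*(z^3 + z^2 - 2*z) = (z - 4)*(z - 1)*(z + 2)^2*(z^2 - z) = (z - 4)*(z - 1)^2*(z + 2)^2*(z)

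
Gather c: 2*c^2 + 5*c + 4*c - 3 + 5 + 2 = 2*c^2 + 9*c + 4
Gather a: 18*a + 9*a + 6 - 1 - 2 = 27*a + 3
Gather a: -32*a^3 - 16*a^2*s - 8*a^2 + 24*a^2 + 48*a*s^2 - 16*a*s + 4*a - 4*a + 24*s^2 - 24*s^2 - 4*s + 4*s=-32*a^3 + a^2*(16 - 16*s) + a*(48*s^2 - 16*s)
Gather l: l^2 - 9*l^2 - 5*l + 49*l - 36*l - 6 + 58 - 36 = -8*l^2 + 8*l + 16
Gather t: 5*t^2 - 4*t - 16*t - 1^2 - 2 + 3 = 5*t^2 - 20*t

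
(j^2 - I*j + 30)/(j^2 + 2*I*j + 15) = (j - 6*I)/(j - 3*I)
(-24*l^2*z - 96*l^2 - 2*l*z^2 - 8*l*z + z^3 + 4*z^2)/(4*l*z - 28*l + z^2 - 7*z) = (-6*l*z - 24*l + z^2 + 4*z)/(z - 7)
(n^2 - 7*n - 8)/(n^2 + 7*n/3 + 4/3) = 3*(n - 8)/(3*n + 4)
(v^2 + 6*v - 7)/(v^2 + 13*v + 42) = (v - 1)/(v + 6)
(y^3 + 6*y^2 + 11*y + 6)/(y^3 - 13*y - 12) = (y + 2)/(y - 4)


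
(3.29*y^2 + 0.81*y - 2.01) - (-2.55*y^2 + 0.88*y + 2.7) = 5.84*y^2 - 0.07*y - 4.71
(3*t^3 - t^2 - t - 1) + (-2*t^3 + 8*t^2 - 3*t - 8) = t^3 + 7*t^2 - 4*t - 9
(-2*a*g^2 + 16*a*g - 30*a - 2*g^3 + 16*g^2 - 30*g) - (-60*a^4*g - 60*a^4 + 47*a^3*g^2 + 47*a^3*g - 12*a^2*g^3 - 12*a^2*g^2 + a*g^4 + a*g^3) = 60*a^4*g + 60*a^4 - 47*a^3*g^2 - 47*a^3*g + 12*a^2*g^3 + 12*a^2*g^2 - a*g^4 - a*g^3 - 2*a*g^2 + 16*a*g - 30*a - 2*g^3 + 16*g^2 - 30*g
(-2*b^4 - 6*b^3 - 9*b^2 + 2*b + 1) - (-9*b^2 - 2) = -2*b^4 - 6*b^3 + 2*b + 3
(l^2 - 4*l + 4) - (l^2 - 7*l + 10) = 3*l - 6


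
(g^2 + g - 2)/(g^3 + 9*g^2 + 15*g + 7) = (g^2 + g - 2)/(g^3 + 9*g^2 + 15*g + 7)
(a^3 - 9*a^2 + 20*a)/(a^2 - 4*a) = a - 5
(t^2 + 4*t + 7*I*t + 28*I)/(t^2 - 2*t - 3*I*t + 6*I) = (t^2 + t*(4 + 7*I) + 28*I)/(t^2 - t*(2 + 3*I) + 6*I)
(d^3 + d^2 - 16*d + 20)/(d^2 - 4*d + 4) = d + 5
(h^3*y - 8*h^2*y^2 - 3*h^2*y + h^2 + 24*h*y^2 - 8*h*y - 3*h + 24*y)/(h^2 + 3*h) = (h^3*y - 8*h^2*y^2 - 3*h^2*y + h^2 + 24*h*y^2 - 8*h*y - 3*h + 24*y)/(h*(h + 3))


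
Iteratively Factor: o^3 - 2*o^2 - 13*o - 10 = (o - 5)*(o^2 + 3*o + 2) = (o - 5)*(o + 2)*(o + 1)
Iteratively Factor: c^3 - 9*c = (c)*(c^2 - 9) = c*(c - 3)*(c + 3)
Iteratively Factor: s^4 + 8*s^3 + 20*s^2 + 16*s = (s + 2)*(s^3 + 6*s^2 + 8*s) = s*(s + 2)*(s^2 + 6*s + 8) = s*(s + 2)^2*(s + 4)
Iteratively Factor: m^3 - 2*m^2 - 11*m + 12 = (m - 1)*(m^2 - m - 12) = (m - 1)*(m + 3)*(m - 4)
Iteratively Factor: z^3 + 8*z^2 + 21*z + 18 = (z + 2)*(z^2 + 6*z + 9) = (z + 2)*(z + 3)*(z + 3)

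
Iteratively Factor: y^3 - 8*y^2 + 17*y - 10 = (y - 5)*(y^2 - 3*y + 2) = (y - 5)*(y - 2)*(y - 1)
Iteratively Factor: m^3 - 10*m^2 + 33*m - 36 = (m - 4)*(m^2 - 6*m + 9) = (m - 4)*(m - 3)*(m - 3)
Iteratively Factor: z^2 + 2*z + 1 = (z + 1)*(z + 1)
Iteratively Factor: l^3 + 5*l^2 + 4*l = (l + 1)*(l^2 + 4*l) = l*(l + 1)*(l + 4)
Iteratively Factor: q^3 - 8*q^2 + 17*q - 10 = (q - 5)*(q^2 - 3*q + 2) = (q - 5)*(q - 2)*(q - 1)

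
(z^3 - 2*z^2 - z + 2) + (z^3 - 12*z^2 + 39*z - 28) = 2*z^3 - 14*z^2 + 38*z - 26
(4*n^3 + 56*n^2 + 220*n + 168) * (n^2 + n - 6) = 4*n^5 + 60*n^4 + 252*n^3 + 52*n^2 - 1152*n - 1008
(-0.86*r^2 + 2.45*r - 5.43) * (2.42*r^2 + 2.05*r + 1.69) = -2.0812*r^4 + 4.166*r^3 - 9.5715*r^2 - 6.991*r - 9.1767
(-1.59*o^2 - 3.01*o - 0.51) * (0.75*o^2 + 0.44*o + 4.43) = -1.1925*o^4 - 2.9571*o^3 - 8.7506*o^2 - 13.5587*o - 2.2593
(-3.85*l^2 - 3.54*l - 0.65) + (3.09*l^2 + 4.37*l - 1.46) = -0.76*l^2 + 0.83*l - 2.11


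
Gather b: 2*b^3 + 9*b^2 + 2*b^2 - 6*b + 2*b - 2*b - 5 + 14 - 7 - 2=2*b^3 + 11*b^2 - 6*b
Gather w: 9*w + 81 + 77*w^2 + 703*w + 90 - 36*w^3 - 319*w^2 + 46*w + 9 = -36*w^3 - 242*w^2 + 758*w + 180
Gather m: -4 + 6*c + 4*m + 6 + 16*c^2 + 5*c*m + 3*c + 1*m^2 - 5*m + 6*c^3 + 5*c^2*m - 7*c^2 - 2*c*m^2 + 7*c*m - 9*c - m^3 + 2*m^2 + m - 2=6*c^3 + 9*c^2 - m^3 + m^2*(3 - 2*c) + m*(5*c^2 + 12*c)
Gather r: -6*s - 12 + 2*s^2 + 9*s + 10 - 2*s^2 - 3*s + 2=0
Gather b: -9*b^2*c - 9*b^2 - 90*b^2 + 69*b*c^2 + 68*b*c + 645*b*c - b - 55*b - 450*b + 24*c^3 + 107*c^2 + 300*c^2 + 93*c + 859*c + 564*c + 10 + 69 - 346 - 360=b^2*(-9*c - 99) + b*(69*c^2 + 713*c - 506) + 24*c^3 + 407*c^2 + 1516*c - 627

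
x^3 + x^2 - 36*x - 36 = (x - 6)*(x + 1)*(x + 6)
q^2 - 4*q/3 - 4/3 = (q - 2)*(q + 2/3)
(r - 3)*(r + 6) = r^2 + 3*r - 18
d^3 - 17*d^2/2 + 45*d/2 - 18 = (d - 4)*(d - 3)*(d - 3/2)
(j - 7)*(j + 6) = j^2 - j - 42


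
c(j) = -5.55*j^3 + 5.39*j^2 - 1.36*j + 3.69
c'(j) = -16.65*j^2 + 10.78*j - 1.36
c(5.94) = -977.40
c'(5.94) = -524.80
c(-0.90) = 13.33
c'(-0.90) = -24.55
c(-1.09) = 18.76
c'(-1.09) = -32.89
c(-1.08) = 18.44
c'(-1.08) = -32.42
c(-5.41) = 1047.59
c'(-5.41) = -546.99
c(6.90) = -1572.30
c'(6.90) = -719.68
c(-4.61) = 668.25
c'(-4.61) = -404.90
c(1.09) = 1.42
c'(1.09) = -9.39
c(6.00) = -1009.23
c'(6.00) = -536.08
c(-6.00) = 1404.69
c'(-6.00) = -665.44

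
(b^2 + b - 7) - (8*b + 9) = b^2 - 7*b - 16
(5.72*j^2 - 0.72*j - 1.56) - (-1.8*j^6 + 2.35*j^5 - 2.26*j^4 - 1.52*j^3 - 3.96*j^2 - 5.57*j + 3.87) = 1.8*j^6 - 2.35*j^5 + 2.26*j^4 + 1.52*j^3 + 9.68*j^2 + 4.85*j - 5.43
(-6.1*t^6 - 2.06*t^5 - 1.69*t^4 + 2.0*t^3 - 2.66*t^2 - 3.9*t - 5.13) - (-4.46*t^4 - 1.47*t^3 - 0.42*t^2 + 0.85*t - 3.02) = -6.1*t^6 - 2.06*t^5 + 2.77*t^4 + 3.47*t^3 - 2.24*t^2 - 4.75*t - 2.11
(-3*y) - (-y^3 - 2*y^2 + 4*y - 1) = y^3 + 2*y^2 - 7*y + 1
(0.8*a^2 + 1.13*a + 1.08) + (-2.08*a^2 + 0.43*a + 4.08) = -1.28*a^2 + 1.56*a + 5.16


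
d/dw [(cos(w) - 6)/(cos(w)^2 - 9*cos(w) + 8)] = (cos(w)^2 - 12*cos(w) + 46)*sin(w)/(cos(w)^2 - 9*cos(w) + 8)^2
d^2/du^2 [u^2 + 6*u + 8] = 2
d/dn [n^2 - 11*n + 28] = 2*n - 11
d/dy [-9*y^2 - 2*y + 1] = -18*y - 2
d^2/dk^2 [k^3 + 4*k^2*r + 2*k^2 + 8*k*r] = 6*k + 8*r + 4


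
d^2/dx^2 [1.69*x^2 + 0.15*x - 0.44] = 3.38000000000000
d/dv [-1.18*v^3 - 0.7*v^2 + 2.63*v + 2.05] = -3.54*v^2 - 1.4*v + 2.63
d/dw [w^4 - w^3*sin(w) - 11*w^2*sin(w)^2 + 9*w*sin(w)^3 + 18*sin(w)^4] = -w^3*cos(w) + 4*w^3 - 3*w^2*sin(w) - 11*w^2*sin(2*w) + 27*w*sin(w)^2*cos(w) - 22*w*sin(w)^2 + 72*sin(w)^3*cos(w) + 9*sin(w)^3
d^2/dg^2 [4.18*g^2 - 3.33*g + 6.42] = 8.36000000000000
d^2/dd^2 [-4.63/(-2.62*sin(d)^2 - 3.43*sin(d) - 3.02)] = (-127.128688*sin(d)^4 - 124.823874*sin(d)^3 + 282.759193*sin(d)^2 + 297.608066*sin(d) + 35.67415)/(2.62*sin(d)^2 + 3.43*sin(d) + 3.02)^3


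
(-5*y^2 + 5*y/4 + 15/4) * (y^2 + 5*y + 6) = -5*y^4 - 95*y^3/4 - 20*y^2 + 105*y/4 + 45/2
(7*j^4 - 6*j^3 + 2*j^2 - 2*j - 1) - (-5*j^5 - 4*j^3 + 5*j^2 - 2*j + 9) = 5*j^5 + 7*j^4 - 2*j^3 - 3*j^2 - 10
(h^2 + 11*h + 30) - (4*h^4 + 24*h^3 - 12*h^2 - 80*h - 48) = -4*h^4 - 24*h^3 + 13*h^2 + 91*h + 78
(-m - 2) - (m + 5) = -2*m - 7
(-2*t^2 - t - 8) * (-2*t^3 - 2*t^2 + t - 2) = 4*t^5 + 6*t^4 + 16*t^3 + 19*t^2 - 6*t + 16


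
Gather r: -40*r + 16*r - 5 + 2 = -24*r - 3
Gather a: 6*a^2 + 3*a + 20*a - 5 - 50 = 6*a^2 + 23*a - 55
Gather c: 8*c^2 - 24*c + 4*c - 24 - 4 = 8*c^2 - 20*c - 28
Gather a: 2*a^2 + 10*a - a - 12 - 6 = 2*a^2 + 9*a - 18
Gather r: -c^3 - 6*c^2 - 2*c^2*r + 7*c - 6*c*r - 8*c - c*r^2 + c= -c^3 - 6*c^2 - c*r^2 + r*(-2*c^2 - 6*c)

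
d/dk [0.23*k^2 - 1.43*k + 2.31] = 0.46*k - 1.43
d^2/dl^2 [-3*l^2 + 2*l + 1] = -6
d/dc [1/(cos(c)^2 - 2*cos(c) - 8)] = 2*(cos(c) - 1)*sin(c)/(sin(c)^2 + 2*cos(c) + 7)^2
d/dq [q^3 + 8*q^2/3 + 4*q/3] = 3*q^2 + 16*q/3 + 4/3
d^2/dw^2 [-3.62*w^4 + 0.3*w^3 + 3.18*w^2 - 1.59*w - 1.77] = -43.44*w^2 + 1.8*w + 6.36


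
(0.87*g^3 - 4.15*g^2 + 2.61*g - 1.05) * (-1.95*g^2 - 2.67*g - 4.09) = -1.6965*g^5 + 5.7696*g^4 + 2.4327*g^3 + 12.0523*g^2 - 7.8714*g + 4.2945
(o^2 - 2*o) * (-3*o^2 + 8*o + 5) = -3*o^4 + 14*o^3 - 11*o^2 - 10*o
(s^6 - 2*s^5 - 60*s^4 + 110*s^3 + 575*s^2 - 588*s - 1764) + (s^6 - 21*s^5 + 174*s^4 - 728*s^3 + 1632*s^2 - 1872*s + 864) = 2*s^6 - 23*s^5 + 114*s^4 - 618*s^3 + 2207*s^2 - 2460*s - 900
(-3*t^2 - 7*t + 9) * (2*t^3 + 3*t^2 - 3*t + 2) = -6*t^5 - 23*t^4 + 6*t^3 + 42*t^2 - 41*t + 18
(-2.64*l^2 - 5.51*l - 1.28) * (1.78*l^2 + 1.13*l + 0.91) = -4.6992*l^4 - 12.791*l^3 - 10.9071*l^2 - 6.4605*l - 1.1648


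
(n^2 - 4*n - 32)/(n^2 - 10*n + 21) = (n^2 - 4*n - 32)/(n^2 - 10*n + 21)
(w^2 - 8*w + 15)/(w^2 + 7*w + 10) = (w^2 - 8*w + 15)/(w^2 + 7*w + 10)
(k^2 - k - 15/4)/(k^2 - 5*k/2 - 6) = (k - 5/2)/(k - 4)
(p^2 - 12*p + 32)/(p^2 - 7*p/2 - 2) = 2*(p - 8)/(2*p + 1)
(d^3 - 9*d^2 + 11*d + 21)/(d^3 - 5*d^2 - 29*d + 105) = (d + 1)/(d + 5)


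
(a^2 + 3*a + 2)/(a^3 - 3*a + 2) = (a + 1)/(a^2 - 2*a + 1)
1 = 1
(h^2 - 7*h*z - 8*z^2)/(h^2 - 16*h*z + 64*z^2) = (-h - z)/(-h + 8*z)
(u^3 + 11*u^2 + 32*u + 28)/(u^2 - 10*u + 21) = (u^3 + 11*u^2 + 32*u + 28)/(u^2 - 10*u + 21)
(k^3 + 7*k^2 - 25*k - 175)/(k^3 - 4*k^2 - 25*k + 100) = (k + 7)/(k - 4)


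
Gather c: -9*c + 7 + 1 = 8 - 9*c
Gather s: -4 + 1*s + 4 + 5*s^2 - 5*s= 5*s^2 - 4*s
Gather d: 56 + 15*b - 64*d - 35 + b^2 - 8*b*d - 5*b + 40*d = b^2 + 10*b + d*(-8*b - 24) + 21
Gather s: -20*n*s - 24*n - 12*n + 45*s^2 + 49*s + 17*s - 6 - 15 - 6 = -36*n + 45*s^2 + s*(66 - 20*n) - 27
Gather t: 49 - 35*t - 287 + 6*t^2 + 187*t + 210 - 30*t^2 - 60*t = -24*t^2 + 92*t - 28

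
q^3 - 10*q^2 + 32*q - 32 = (q - 4)^2*(q - 2)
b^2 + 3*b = b*(b + 3)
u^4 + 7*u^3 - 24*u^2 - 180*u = u*(u - 5)*(u + 6)^2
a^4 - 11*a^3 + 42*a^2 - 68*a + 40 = (a - 5)*(a - 2)^3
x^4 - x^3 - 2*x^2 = x^2*(x - 2)*(x + 1)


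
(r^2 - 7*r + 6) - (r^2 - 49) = 55 - 7*r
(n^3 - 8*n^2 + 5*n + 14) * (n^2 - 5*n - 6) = n^5 - 13*n^4 + 39*n^3 + 37*n^2 - 100*n - 84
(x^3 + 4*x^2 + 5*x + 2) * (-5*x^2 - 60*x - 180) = -5*x^5 - 80*x^4 - 445*x^3 - 1030*x^2 - 1020*x - 360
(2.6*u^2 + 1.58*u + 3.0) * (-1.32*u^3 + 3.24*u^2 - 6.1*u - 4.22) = -3.432*u^5 + 6.3384*u^4 - 14.7008*u^3 - 10.89*u^2 - 24.9676*u - 12.66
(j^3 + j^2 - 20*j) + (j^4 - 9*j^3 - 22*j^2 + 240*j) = j^4 - 8*j^3 - 21*j^2 + 220*j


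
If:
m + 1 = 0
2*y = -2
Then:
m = -1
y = -1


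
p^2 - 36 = (p - 6)*(p + 6)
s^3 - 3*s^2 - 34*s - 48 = (s - 8)*(s + 2)*(s + 3)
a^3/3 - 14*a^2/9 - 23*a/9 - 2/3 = (a/3 + 1/3)*(a - 6)*(a + 1/3)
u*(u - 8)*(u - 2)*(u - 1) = u^4 - 11*u^3 + 26*u^2 - 16*u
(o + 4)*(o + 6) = o^2 + 10*o + 24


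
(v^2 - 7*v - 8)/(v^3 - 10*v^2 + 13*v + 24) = 1/(v - 3)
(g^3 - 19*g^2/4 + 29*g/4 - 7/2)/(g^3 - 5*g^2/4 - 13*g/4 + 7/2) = (4*g - 7)/(4*g + 7)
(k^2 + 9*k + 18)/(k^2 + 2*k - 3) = (k + 6)/(k - 1)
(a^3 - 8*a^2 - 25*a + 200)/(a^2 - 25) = a - 8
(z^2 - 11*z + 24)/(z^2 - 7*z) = (z^2 - 11*z + 24)/(z*(z - 7))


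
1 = 1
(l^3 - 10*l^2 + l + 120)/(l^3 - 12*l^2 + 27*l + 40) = (l + 3)/(l + 1)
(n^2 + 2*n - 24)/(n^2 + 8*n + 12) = (n - 4)/(n + 2)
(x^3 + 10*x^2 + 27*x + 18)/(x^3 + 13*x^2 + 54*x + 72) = (x + 1)/(x + 4)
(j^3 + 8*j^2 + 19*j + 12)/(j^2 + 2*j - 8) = (j^2 + 4*j + 3)/(j - 2)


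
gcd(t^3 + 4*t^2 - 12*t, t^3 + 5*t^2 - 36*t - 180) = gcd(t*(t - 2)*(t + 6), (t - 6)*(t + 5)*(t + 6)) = t + 6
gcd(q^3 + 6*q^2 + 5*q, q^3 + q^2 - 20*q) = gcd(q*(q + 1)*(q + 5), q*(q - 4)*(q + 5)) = q^2 + 5*q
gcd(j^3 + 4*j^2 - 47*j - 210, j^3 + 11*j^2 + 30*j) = j^2 + 11*j + 30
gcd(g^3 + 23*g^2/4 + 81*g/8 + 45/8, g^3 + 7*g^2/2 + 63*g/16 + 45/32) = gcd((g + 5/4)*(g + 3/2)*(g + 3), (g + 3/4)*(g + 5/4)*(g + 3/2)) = g^2 + 11*g/4 + 15/8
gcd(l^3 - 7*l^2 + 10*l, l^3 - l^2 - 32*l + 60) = l^2 - 7*l + 10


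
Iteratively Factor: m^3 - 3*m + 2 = (m - 1)*(m^2 + m - 2) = (m - 1)*(m + 2)*(m - 1)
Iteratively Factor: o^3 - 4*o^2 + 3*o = (o - 1)*(o^2 - 3*o) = (o - 3)*(o - 1)*(o)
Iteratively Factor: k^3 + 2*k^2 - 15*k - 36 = (k + 3)*(k^2 - k - 12) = (k - 4)*(k + 3)*(k + 3)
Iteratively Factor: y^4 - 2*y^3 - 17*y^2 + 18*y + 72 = (y - 3)*(y^3 + y^2 - 14*y - 24) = (y - 3)*(y + 2)*(y^2 - y - 12) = (y - 4)*(y - 3)*(y + 2)*(y + 3)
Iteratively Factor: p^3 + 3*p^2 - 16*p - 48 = (p - 4)*(p^2 + 7*p + 12) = (p - 4)*(p + 4)*(p + 3)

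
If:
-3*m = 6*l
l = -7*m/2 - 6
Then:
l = 1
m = -2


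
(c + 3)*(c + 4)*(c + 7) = c^3 + 14*c^2 + 61*c + 84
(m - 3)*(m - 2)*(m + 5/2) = m^3 - 5*m^2/2 - 13*m/2 + 15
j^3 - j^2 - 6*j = j*(j - 3)*(j + 2)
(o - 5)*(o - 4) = o^2 - 9*o + 20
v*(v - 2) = v^2 - 2*v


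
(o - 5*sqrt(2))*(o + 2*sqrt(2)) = o^2 - 3*sqrt(2)*o - 20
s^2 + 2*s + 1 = (s + 1)^2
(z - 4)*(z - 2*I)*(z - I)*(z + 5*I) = z^4 - 4*z^3 + 2*I*z^3 + 13*z^2 - 8*I*z^2 - 52*z - 10*I*z + 40*I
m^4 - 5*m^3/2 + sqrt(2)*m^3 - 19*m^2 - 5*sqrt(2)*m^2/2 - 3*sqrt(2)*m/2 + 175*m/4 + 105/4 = (m - 3)*(m + 1/2)*(m - 5*sqrt(2)/2)*(m + 7*sqrt(2)/2)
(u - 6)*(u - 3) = u^2 - 9*u + 18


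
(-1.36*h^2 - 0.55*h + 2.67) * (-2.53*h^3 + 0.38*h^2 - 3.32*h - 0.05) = 3.4408*h^5 + 0.8747*h^4 - 2.4489*h^3 + 2.9086*h^2 - 8.8369*h - 0.1335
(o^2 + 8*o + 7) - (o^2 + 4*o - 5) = 4*o + 12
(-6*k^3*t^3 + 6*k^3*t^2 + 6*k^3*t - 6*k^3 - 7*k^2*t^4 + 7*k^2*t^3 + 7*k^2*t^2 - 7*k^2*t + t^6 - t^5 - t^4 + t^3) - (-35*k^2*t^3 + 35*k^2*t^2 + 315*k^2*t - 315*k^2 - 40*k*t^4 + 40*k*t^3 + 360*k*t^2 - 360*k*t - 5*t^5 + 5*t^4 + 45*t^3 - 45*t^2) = -6*k^3*t^3 + 6*k^3*t^2 + 6*k^3*t - 6*k^3 - 7*k^2*t^4 + 42*k^2*t^3 - 28*k^2*t^2 - 322*k^2*t + 315*k^2 + 40*k*t^4 - 40*k*t^3 - 360*k*t^2 + 360*k*t + t^6 + 4*t^5 - 6*t^4 - 44*t^3 + 45*t^2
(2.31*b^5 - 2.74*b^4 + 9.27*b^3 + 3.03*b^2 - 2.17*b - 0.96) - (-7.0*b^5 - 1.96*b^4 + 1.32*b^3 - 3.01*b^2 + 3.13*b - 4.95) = 9.31*b^5 - 0.78*b^4 + 7.95*b^3 + 6.04*b^2 - 5.3*b + 3.99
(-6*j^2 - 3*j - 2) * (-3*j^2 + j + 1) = 18*j^4 + 3*j^3 - 3*j^2 - 5*j - 2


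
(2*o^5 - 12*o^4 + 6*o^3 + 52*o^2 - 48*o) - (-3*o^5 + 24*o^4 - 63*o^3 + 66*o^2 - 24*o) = 5*o^5 - 36*o^4 + 69*o^3 - 14*o^2 - 24*o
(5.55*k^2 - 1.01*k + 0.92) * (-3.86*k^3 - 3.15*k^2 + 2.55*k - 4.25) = -21.423*k^5 - 13.5839*k^4 + 13.7828*k^3 - 29.061*k^2 + 6.6385*k - 3.91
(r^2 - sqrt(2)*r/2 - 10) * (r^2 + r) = r^4 - sqrt(2)*r^3/2 + r^3 - 10*r^2 - sqrt(2)*r^2/2 - 10*r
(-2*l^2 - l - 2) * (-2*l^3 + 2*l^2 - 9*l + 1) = 4*l^5 - 2*l^4 + 20*l^3 + 3*l^2 + 17*l - 2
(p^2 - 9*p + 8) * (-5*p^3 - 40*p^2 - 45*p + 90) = -5*p^5 + 5*p^4 + 275*p^3 + 175*p^2 - 1170*p + 720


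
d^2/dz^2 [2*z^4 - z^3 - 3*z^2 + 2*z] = 24*z^2 - 6*z - 6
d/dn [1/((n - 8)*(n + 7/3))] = 3*(17 - 6*n)/(9*n^4 - 102*n^3 - 47*n^2 + 1904*n + 3136)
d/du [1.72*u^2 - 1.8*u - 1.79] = 3.44*u - 1.8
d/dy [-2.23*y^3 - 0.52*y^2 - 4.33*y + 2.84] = -6.69*y^2 - 1.04*y - 4.33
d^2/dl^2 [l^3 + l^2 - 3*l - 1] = 6*l + 2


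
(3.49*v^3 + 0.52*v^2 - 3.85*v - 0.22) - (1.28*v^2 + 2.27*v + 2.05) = 3.49*v^3 - 0.76*v^2 - 6.12*v - 2.27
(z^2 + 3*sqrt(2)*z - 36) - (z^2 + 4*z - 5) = -4*z + 3*sqrt(2)*z - 31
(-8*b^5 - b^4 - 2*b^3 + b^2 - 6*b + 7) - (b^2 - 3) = -8*b^5 - b^4 - 2*b^3 - 6*b + 10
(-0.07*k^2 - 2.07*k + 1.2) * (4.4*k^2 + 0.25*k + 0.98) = -0.308*k^4 - 9.1255*k^3 + 4.6939*k^2 - 1.7286*k + 1.176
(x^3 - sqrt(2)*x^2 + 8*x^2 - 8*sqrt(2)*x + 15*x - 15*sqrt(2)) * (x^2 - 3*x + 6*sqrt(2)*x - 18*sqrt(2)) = x^5 + 5*x^4 + 5*sqrt(2)*x^4 - 21*x^3 + 25*sqrt(2)*x^3 - 105*x^2 - 45*sqrt(2)*x^2 - 225*sqrt(2)*x + 108*x + 540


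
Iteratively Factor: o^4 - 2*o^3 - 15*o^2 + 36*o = (o - 3)*(o^3 + o^2 - 12*o) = (o - 3)^2*(o^2 + 4*o) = o*(o - 3)^2*(o + 4)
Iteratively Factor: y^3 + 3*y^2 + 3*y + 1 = (y + 1)*(y^2 + 2*y + 1) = (y + 1)^2*(y + 1)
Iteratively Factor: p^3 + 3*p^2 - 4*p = (p)*(p^2 + 3*p - 4) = p*(p + 4)*(p - 1)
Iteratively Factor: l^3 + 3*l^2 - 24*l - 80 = (l + 4)*(l^2 - l - 20) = (l + 4)^2*(l - 5)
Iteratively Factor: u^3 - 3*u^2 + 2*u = (u)*(u^2 - 3*u + 2) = u*(u - 1)*(u - 2)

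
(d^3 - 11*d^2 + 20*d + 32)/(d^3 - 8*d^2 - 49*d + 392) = (d^2 - 3*d - 4)/(d^2 - 49)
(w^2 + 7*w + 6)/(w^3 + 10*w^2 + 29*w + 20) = (w + 6)/(w^2 + 9*w + 20)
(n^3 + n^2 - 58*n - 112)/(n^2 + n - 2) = (n^2 - n - 56)/(n - 1)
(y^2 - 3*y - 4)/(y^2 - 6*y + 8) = (y + 1)/(y - 2)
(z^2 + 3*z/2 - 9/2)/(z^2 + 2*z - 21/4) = 2*(z + 3)/(2*z + 7)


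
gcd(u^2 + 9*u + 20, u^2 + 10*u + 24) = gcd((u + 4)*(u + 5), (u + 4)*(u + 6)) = u + 4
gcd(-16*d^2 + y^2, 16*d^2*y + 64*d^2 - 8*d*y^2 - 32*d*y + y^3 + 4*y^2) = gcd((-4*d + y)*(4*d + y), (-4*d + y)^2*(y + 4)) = -4*d + y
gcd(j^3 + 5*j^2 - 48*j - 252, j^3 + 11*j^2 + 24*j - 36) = j^2 + 12*j + 36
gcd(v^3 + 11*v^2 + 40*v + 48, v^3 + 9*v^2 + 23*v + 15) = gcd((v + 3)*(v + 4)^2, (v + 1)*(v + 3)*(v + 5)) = v + 3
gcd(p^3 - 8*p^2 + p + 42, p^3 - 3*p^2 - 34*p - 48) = p + 2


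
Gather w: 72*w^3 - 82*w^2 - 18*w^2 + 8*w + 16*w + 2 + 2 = 72*w^3 - 100*w^2 + 24*w + 4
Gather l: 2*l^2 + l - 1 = 2*l^2 + l - 1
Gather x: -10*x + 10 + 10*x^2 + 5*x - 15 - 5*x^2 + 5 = 5*x^2 - 5*x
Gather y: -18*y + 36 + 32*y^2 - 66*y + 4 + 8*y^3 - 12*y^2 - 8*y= 8*y^3 + 20*y^2 - 92*y + 40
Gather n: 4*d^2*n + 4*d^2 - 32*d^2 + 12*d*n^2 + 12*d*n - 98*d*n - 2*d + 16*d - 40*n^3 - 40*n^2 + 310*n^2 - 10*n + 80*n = -28*d^2 + 14*d - 40*n^3 + n^2*(12*d + 270) + n*(4*d^2 - 86*d + 70)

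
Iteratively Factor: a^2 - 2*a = (a)*(a - 2)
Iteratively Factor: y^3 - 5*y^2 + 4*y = (y - 4)*(y^2 - y) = (y - 4)*(y - 1)*(y)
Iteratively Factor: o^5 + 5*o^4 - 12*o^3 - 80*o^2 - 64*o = (o + 1)*(o^4 + 4*o^3 - 16*o^2 - 64*o) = (o + 1)*(o + 4)*(o^3 - 16*o) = o*(o + 1)*(o + 4)*(o^2 - 16) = o*(o + 1)*(o + 4)^2*(o - 4)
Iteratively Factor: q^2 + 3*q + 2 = (q + 2)*(q + 1)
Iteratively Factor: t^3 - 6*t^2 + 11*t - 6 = (t - 1)*(t^2 - 5*t + 6) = (t - 3)*(t - 1)*(t - 2)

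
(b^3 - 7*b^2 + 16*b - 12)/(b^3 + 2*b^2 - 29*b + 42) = (b - 2)/(b + 7)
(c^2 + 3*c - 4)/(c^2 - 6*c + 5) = (c + 4)/(c - 5)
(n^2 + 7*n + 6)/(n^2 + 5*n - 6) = (n + 1)/(n - 1)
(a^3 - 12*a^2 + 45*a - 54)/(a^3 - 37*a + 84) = (a^2 - 9*a + 18)/(a^2 + 3*a - 28)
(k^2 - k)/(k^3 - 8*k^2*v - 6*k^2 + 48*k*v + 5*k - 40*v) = k/(k^2 - 8*k*v - 5*k + 40*v)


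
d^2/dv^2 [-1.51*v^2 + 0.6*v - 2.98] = -3.02000000000000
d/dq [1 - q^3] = -3*q^2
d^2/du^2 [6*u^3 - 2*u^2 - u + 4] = 36*u - 4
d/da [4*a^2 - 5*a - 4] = 8*a - 5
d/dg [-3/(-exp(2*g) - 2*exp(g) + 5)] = -6*(exp(g) + 1)*exp(g)/(exp(2*g) + 2*exp(g) - 5)^2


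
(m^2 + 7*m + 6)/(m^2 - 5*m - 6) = (m + 6)/(m - 6)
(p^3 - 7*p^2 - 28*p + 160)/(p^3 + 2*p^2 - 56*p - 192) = (p^2 + p - 20)/(p^2 + 10*p + 24)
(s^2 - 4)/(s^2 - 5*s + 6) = (s + 2)/(s - 3)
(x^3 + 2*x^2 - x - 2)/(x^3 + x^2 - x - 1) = (x + 2)/(x + 1)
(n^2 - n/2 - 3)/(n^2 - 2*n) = (n + 3/2)/n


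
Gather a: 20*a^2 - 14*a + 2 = 20*a^2 - 14*a + 2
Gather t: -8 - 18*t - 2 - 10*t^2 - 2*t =-10*t^2 - 20*t - 10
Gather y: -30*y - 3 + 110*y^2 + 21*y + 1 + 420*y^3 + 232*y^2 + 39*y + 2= 420*y^3 + 342*y^2 + 30*y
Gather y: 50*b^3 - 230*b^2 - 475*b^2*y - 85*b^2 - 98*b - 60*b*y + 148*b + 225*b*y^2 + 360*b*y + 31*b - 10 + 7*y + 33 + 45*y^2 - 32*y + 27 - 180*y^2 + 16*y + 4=50*b^3 - 315*b^2 + 81*b + y^2*(225*b - 135) + y*(-475*b^2 + 300*b - 9) + 54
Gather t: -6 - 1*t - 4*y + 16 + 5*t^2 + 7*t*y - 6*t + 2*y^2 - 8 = 5*t^2 + t*(7*y - 7) + 2*y^2 - 4*y + 2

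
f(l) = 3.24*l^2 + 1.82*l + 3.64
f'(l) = 6.48*l + 1.82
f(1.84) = 17.96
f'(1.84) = 13.74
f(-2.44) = 18.49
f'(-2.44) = -13.99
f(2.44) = 27.37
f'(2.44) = 17.63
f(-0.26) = 3.39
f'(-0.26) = 0.14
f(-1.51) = 8.28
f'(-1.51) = -7.96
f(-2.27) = 16.20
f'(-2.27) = -12.89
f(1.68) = 15.84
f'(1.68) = 12.71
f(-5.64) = 96.44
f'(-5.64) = -34.73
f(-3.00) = 27.34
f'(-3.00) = -17.62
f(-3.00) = 27.34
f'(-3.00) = -17.62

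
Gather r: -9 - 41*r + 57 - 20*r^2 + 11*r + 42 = -20*r^2 - 30*r + 90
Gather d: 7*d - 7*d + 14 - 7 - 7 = 0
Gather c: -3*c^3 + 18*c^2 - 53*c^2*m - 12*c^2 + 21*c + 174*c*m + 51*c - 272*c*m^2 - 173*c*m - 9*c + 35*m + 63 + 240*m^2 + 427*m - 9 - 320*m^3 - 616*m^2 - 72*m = -3*c^3 + c^2*(6 - 53*m) + c*(-272*m^2 + m + 63) - 320*m^3 - 376*m^2 + 390*m + 54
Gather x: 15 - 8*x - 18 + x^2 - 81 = x^2 - 8*x - 84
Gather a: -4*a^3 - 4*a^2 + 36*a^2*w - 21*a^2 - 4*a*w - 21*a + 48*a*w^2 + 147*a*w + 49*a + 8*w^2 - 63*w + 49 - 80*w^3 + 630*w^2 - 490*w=-4*a^3 + a^2*(36*w - 25) + a*(48*w^2 + 143*w + 28) - 80*w^3 + 638*w^2 - 553*w + 49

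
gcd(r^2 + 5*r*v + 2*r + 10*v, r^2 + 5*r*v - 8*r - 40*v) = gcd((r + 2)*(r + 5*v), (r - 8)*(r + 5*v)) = r + 5*v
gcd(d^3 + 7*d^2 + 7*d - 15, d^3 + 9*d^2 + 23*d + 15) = d^2 + 8*d + 15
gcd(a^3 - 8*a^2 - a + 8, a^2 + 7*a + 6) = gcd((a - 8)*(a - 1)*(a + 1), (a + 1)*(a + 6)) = a + 1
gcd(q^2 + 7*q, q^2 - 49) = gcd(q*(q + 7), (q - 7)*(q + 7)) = q + 7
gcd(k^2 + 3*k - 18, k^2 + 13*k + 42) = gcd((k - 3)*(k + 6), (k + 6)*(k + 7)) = k + 6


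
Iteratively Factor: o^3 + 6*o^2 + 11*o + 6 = (o + 3)*(o^2 + 3*o + 2) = (o + 2)*(o + 3)*(o + 1)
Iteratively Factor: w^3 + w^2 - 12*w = (w)*(w^2 + w - 12) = w*(w - 3)*(w + 4)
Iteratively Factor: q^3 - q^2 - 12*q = (q - 4)*(q^2 + 3*q) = (q - 4)*(q + 3)*(q)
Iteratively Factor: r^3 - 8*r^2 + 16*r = (r)*(r^2 - 8*r + 16) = r*(r - 4)*(r - 4)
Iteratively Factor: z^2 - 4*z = (z - 4)*(z)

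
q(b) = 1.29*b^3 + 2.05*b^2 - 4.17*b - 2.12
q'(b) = 3.87*b^2 + 4.1*b - 4.17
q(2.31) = 15.09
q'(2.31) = 25.95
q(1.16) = -2.19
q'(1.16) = 5.79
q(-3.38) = -14.42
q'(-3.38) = 26.18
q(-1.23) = 3.71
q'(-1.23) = -3.36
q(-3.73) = -24.99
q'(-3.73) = 34.38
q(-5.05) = -94.92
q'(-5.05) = 73.82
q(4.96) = 185.04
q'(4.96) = 111.37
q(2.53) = 21.34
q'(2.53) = 30.97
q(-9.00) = -738.95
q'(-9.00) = 272.40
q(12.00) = 2472.16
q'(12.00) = 602.31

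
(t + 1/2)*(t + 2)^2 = t^3 + 9*t^2/2 + 6*t + 2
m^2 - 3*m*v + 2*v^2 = (m - 2*v)*(m - v)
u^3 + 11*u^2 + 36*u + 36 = (u + 2)*(u + 3)*(u + 6)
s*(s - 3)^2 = s^3 - 6*s^2 + 9*s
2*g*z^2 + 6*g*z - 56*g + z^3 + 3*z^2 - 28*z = (2*g + z)*(z - 4)*(z + 7)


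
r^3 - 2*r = r*(r - sqrt(2))*(r + sqrt(2))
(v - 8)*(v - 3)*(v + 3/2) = v^3 - 19*v^2/2 + 15*v/2 + 36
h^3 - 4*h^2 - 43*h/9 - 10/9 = (h - 5)*(h + 1/3)*(h + 2/3)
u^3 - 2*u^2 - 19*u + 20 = (u - 5)*(u - 1)*(u + 4)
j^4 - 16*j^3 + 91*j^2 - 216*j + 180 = (j - 6)*(j - 5)*(j - 3)*(j - 2)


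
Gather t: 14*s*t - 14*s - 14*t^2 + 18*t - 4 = -14*s - 14*t^2 + t*(14*s + 18) - 4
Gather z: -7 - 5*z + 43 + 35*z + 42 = 30*z + 78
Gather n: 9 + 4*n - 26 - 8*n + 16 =-4*n - 1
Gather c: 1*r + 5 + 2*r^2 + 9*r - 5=2*r^2 + 10*r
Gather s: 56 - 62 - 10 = -16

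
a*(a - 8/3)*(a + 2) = a^3 - 2*a^2/3 - 16*a/3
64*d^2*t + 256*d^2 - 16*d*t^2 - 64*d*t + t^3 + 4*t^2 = (-8*d + t)^2*(t + 4)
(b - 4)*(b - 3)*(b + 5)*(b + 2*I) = b^4 - 2*b^3 + 2*I*b^3 - 23*b^2 - 4*I*b^2 + 60*b - 46*I*b + 120*I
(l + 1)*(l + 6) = l^2 + 7*l + 6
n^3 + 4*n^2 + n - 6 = (n - 1)*(n + 2)*(n + 3)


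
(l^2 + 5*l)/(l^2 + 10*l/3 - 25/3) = 3*l/(3*l - 5)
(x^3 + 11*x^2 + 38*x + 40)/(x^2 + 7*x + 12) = (x^2 + 7*x + 10)/(x + 3)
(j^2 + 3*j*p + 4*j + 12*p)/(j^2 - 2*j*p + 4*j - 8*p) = (-j - 3*p)/(-j + 2*p)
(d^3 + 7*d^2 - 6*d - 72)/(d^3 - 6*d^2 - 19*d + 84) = (d + 6)/(d - 7)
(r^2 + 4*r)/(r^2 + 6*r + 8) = r/(r + 2)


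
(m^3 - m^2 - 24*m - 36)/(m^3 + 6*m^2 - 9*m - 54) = (m^2 - 4*m - 12)/(m^2 + 3*m - 18)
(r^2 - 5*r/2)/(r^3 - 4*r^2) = (r - 5/2)/(r*(r - 4))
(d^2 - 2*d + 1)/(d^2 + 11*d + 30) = (d^2 - 2*d + 1)/(d^2 + 11*d + 30)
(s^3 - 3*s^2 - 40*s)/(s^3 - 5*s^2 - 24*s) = (s + 5)/(s + 3)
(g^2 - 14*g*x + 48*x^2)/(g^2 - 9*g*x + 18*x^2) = (-g + 8*x)/(-g + 3*x)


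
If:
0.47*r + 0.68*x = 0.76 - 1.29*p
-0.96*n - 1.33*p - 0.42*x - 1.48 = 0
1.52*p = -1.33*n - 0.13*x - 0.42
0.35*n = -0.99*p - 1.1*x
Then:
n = 24.88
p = -23.15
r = 46.46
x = 12.92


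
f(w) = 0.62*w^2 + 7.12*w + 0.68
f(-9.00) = -13.18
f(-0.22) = -0.86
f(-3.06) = -15.30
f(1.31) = 11.07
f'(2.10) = 9.72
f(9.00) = 114.98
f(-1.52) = -8.71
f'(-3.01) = 3.39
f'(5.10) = 13.44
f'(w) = 1.24*w + 7.12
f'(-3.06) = 3.33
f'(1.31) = 8.74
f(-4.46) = -18.74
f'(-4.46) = 1.59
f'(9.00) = 18.28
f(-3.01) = -15.13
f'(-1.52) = 5.24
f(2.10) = 18.37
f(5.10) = 53.12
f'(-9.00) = -4.04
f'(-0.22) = 6.85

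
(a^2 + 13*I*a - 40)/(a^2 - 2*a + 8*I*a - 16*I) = (a + 5*I)/(a - 2)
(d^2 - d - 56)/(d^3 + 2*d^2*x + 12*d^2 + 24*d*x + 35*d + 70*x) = (d - 8)/(d^2 + 2*d*x + 5*d + 10*x)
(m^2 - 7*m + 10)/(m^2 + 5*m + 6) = (m^2 - 7*m + 10)/(m^2 + 5*m + 6)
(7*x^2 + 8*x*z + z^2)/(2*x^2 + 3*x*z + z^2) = (7*x + z)/(2*x + z)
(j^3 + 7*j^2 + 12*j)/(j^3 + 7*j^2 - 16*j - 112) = j*(j + 3)/(j^2 + 3*j - 28)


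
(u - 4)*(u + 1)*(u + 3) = u^3 - 13*u - 12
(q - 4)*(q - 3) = q^2 - 7*q + 12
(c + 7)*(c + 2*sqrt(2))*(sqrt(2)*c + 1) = sqrt(2)*c^3 + 5*c^2 + 7*sqrt(2)*c^2 + 2*sqrt(2)*c + 35*c + 14*sqrt(2)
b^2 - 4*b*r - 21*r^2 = (b - 7*r)*(b + 3*r)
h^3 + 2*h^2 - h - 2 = (h - 1)*(h + 1)*(h + 2)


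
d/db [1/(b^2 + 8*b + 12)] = 2*(-b - 4)/(b^2 + 8*b + 12)^2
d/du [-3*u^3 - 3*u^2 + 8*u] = -9*u^2 - 6*u + 8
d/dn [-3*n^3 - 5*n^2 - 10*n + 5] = -9*n^2 - 10*n - 10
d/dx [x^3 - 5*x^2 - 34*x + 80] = 3*x^2 - 10*x - 34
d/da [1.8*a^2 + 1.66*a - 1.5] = 3.6*a + 1.66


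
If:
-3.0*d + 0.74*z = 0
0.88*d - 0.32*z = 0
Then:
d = 0.00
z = 0.00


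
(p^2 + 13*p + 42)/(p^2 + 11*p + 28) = (p + 6)/(p + 4)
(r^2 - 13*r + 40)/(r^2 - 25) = (r - 8)/(r + 5)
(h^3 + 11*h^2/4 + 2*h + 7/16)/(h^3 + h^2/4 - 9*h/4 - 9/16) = (16*h^3 + 44*h^2 + 32*h + 7)/(16*h^3 + 4*h^2 - 36*h - 9)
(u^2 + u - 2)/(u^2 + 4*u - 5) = (u + 2)/(u + 5)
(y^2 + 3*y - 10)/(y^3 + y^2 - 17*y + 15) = (y - 2)/(y^2 - 4*y + 3)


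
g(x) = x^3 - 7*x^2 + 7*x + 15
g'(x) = 3*x^2 - 14*x + 7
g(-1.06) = -1.48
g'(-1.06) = 25.21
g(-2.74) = -77.30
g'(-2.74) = 67.88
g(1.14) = 15.36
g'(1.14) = -5.06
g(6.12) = 24.88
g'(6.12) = 33.68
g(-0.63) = 7.56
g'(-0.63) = 17.01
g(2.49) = 4.47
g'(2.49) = -9.26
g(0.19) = 16.08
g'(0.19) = 4.45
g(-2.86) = -85.67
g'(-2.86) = 71.58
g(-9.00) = -1344.00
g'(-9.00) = 376.00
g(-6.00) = -495.00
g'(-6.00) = 199.00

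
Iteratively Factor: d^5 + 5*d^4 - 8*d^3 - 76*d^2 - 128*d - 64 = (d + 1)*(d^4 + 4*d^3 - 12*d^2 - 64*d - 64) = (d + 1)*(d + 2)*(d^3 + 2*d^2 - 16*d - 32) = (d + 1)*(d + 2)*(d + 4)*(d^2 - 2*d - 8) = (d + 1)*(d + 2)^2*(d + 4)*(d - 4)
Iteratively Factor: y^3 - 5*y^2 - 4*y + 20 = (y - 5)*(y^2 - 4) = (y - 5)*(y + 2)*(y - 2)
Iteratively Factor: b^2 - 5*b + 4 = (b - 4)*(b - 1)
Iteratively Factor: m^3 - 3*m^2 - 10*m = (m - 5)*(m^2 + 2*m) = (m - 5)*(m + 2)*(m)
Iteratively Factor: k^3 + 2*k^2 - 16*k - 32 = (k - 4)*(k^2 + 6*k + 8) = (k - 4)*(k + 2)*(k + 4)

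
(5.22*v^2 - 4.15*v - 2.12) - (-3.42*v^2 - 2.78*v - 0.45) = 8.64*v^2 - 1.37*v - 1.67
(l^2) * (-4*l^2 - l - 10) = -4*l^4 - l^3 - 10*l^2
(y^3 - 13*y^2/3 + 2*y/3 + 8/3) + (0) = y^3 - 13*y^2/3 + 2*y/3 + 8/3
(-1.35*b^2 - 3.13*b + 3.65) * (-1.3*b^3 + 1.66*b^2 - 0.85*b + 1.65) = 1.755*b^5 + 1.828*b^4 - 8.7933*b^3 + 6.492*b^2 - 8.267*b + 6.0225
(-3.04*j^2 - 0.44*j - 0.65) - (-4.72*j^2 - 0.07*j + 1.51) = 1.68*j^2 - 0.37*j - 2.16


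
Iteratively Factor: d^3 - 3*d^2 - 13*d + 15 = (d - 5)*(d^2 + 2*d - 3) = (d - 5)*(d + 3)*(d - 1)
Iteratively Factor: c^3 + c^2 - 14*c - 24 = (c + 3)*(c^2 - 2*c - 8) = (c - 4)*(c + 3)*(c + 2)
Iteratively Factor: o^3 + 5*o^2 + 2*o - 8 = (o + 2)*(o^2 + 3*o - 4) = (o + 2)*(o + 4)*(o - 1)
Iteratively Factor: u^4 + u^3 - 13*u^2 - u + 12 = (u + 4)*(u^3 - 3*u^2 - u + 3) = (u + 1)*(u + 4)*(u^2 - 4*u + 3) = (u - 3)*(u + 1)*(u + 4)*(u - 1)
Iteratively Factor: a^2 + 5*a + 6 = (a + 2)*(a + 3)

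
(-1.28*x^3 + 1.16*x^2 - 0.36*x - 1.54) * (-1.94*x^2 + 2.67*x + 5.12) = 2.4832*x^5 - 5.668*x^4 - 2.758*x^3 + 7.9656*x^2 - 5.955*x - 7.8848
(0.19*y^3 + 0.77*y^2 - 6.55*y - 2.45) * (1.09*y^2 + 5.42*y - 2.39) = 0.2071*y^5 + 1.8691*y^4 - 3.4202*y^3 - 40.0118*y^2 + 2.3755*y + 5.8555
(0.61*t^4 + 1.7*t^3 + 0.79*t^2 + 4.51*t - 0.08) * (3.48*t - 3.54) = 2.1228*t^5 + 3.7566*t^4 - 3.2688*t^3 + 12.8982*t^2 - 16.2438*t + 0.2832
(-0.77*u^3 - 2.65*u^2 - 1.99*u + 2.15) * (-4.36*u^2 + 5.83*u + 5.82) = 3.3572*u^5 + 7.0649*u^4 - 11.2545*u^3 - 36.3987*u^2 + 0.952699999999998*u + 12.513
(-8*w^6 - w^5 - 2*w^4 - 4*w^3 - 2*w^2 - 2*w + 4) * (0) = 0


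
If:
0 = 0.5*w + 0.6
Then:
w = -1.20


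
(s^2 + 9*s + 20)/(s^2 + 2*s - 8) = (s + 5)/(s - 2)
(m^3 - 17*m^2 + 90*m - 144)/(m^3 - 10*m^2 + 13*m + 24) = (m - 6)/(m + 1)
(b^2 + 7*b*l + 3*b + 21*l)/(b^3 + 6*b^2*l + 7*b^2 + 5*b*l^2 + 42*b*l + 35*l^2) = (b^2 + 7*b*l + 3*b + 21*l)/(b^3 + 6*b^2*l + 7*b^2 + 5*b*l^2 + 42*b*l + 35*l^2)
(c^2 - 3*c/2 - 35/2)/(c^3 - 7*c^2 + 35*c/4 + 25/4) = 2*(2*c + 7)/(4*c^2 - 8*c - 5)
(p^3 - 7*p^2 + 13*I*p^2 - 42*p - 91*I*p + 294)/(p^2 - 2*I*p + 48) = (p^2 + 7*p*(-1 + I) - 49*I)/(p - 8*I)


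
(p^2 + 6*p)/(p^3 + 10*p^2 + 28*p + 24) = p/(p^2 + 4*p + 4)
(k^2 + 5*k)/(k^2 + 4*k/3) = 3*(k + 5)/(3*k + 4)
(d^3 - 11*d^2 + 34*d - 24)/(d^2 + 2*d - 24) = (d^2 - 7*d + 6)/(d + 6)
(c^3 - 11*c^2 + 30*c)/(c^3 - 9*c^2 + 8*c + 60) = c/(c + 2)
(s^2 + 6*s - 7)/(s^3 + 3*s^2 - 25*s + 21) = 1/(s - 3)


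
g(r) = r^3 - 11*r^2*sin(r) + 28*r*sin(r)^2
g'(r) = -11*r^2*cos(r) + 3*r^2 + 56*r*sin(r)*cos(r) - 22*r*sin(r) + 28*sin(r)^2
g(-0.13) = -0.04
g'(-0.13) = 0.90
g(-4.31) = -370.25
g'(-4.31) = 333.67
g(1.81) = 18.75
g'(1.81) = -17.22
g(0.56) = 2.77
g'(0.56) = 13.49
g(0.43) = 1.32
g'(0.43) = 8.75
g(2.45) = 0.50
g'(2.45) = -21.52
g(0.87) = 8.53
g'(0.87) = 22.64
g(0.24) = 0.24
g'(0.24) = 2.99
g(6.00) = 339.76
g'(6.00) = -323.30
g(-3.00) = -14.70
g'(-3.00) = 92.78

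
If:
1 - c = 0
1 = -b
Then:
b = -1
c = 1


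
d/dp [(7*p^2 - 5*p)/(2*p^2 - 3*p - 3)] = (-11*p^2 - 42*p + 15)/(4*p^4 - 12*p^3 - 3*p^2 + 18*p + 9)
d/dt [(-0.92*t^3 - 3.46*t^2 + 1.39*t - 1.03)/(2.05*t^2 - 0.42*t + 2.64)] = (-1.886*t^4 + 0.7728*t^3 - 8.6827*t^2 - 14.0458*t + 3.237)/(4.2025*t^4 - 1.722*t^3 + 11.0004*t^2 - 2.2176*t + 6.9696)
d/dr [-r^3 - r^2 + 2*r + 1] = -3*r^2 - 2*r + 2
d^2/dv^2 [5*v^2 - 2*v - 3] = 10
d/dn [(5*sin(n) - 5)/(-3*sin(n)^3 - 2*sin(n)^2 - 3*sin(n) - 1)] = 5*(6*sin(n)^3 - 7*sin(n)^2 - 4*sin(n) - 4)*cos(n)/(3*sin(n)^3 + 2*sin(n)^2 + 3*sin(n) + 1)^2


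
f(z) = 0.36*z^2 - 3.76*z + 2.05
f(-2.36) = 12.93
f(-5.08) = 30.44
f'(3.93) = -0.93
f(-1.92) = 10.60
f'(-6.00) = -8.08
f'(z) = 0.72*z - 3.76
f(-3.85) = 21.86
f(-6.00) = 37.57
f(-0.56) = 4.27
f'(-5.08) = -7.42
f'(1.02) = -3.03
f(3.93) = -7.17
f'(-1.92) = -5.14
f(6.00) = -7.55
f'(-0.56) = -4.16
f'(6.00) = 0.56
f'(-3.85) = -6.53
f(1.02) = -1.41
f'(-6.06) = -8.12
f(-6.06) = 38.06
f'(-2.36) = -5.46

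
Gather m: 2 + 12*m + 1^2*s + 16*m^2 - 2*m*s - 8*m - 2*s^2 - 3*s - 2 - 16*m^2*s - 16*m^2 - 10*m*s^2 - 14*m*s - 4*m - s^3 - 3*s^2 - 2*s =-16*m^2*s + m*(-10*s^2 - 16*s) - s^3 - 5*s^2 - 4*s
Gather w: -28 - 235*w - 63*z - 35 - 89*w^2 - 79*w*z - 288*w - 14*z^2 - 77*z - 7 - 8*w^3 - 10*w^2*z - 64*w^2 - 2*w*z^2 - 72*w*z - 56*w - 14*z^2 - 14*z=-8*w^3 + w^2*(-10*z - 153) + w*(-2*z^2 - 151*z - 579) - 28*z^2 - 154*z - 70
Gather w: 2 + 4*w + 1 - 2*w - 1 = 2*w + 2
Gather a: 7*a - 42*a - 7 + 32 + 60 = 85 - 35*a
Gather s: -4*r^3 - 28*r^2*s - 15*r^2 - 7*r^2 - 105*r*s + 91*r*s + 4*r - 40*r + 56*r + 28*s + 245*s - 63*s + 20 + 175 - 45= -4*r^3 - 22*r^2 + 20*r + s*(-28*r^2 - 14*r + 210) + 150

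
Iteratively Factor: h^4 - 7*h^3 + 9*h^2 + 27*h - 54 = (h - 3)*(h^3 - 4*h^2 - 3*h + 18) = (h - 3)^2*(h^2 - h - 6) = (h - 3)^2*(h + 2)*(h - 3)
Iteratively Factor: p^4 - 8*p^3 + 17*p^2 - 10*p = (p - 5)*(p^3 - 3*p^2 + 2*p) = p*(p - 5)*(p^2 - 3*p + 2) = p*(p - 5)*(p - 2)*(p - 1)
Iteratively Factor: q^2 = (q)*(q)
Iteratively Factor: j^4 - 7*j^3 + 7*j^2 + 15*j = (j)*(j^3 - 7*j^2 + 7*j + 15) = j*(j - 3)*(j^2 - 4*j - 5) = j*(j - 3)*(j + 1)*(j - 5)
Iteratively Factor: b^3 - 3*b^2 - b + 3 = (b - 3)*(b^2 - 1) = (b - 3)*(b + 1)*(b - 1)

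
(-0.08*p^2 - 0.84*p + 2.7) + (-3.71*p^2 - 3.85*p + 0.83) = -3.79*p^2 - 4.69*p + 3.53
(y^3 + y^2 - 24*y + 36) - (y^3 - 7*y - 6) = y^2 - 17*y + 42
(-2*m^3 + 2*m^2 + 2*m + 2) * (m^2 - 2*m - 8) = -2*m^5 + 6*m^4 + 14*m^3 - 18*m^2 - 20*m - 16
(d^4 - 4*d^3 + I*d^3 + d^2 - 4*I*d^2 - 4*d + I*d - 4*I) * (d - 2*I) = d^5 - 4*d^4 - I*d^4 + 3*d^3 + 4*I*d^3 - 12*d^2 - I*d^2 + 2*d + 4*I*d - 8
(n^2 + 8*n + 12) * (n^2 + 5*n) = n^4 + 13*n^3 + 52*n^2 + 60*n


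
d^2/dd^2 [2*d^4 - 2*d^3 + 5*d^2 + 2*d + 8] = 24*d^2 - 12*d + 10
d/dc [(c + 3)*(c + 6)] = 2*c + 9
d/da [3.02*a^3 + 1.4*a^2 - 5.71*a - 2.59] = 9.06*a^2 + 2.8*a - 5.71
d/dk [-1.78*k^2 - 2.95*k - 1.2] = -3.56*k - 2.95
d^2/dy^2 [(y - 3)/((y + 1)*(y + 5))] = 2*(y^3 - 9*y^2 - 69*y - 123)/(y^6 + 18*y^5 + 123*y^4 + 396*y^3 + 615*y^2 + 450*y + 125)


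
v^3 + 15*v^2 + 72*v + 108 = (v + 3)*(v + 6)^2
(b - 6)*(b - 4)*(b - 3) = b^3 - 13*b^2 + 54*b - 72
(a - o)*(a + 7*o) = a^2 + 6*a*o - 7*o^2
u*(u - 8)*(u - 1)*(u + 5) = u^4 - 4*u^3 - 37*u^2 + 40*u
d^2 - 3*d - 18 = (d - 6)*(d + 3)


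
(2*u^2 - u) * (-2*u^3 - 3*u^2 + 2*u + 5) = -4*u^5 - 4*u^4 + 7*u^3 + 8*u^2 - 5*u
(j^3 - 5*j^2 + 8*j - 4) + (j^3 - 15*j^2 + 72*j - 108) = 2*j^3 - 20*j^2 + 80*j - 112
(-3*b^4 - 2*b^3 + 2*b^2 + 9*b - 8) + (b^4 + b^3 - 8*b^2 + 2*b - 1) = -2*b^4 - b^3 - 6*b^2 + 11*b - 9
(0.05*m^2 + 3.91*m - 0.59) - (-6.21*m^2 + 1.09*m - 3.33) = 6.26*m^2 + 2.82*m + 2.74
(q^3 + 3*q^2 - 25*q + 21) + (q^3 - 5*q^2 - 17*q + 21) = 2*q^3 - 2*q^2 - 42*q + 42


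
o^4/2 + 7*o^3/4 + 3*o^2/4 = o^2*(o/2 + 1/4)*(o + 3)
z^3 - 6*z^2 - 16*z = z*(z - 8)*(z + 2)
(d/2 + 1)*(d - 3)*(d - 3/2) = d^3/2 - 5*d^2/4 - 9*d/4 + 9/2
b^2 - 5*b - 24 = (b - 8)*(b + 3)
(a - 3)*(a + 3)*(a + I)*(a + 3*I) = a^4 + 4*I*a^3 - 12*a^2 - 36*I*a + 27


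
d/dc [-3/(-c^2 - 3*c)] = 3*(-2*c - 3)/(c^2*(c + 3)^2)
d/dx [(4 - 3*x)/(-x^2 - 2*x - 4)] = (-3*x^2 + 8*x + 20)/(x^4 + 4*x^3 + 12*x^2 + 16*x + 16)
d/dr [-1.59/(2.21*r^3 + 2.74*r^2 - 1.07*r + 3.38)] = (10.5417*r^2 + 8.7132*r - 1.7013)/(2.21*r^3 + 2.74*r^2 - 1.07*r + 3.38)^2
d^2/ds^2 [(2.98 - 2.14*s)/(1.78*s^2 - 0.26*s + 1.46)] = (-(2.14*s - 2.98)*(3.56*s - 0.26)*(7.12*s - 0.52) + (22.8552*s - 11.7216)*(1.78*s^2 - 0.26*s + 1.46))/(1.78*s^2 - 0.26*s + 1.46)^3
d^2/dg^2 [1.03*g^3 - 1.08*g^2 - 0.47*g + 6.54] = 6.18*g - 2.16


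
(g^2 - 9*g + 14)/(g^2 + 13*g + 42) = (g^2 - 9*g + 14)/(g^2 + 13*g + 42)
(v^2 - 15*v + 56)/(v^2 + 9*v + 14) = (v^2 - 15*v + 56)/(v^2 + 9*v + 14)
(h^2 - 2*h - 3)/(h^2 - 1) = (h - 3)/(h - 1)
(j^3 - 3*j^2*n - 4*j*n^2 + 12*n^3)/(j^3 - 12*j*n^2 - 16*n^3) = (j^2 - 5*j*n + 6*n^2)/(j^2 - 2*j*n - 8*n^2)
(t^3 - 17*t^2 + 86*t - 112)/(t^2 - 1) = (t^3 - 17*t^2 + 86*t - 112)/(t^2 - 1)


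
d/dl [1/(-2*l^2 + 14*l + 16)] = (l - 7/2)/(-l^2 + 7*l + 8)^2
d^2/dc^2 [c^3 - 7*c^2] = 6*c - 14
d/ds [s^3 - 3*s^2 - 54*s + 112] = 3*s^2 - 6*s - 54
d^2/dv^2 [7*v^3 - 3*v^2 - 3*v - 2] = 42*v - 6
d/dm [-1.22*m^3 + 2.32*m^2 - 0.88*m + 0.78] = -3.66*m^2 + 4.64*m - 0.88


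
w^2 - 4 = (w - 2)*(w + 2)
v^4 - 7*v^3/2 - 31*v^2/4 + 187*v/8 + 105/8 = (v - 7/2)*(v - 3)*(v + 1/2)*(v + 5/2)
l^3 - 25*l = l*(l - 5)*(l + 5)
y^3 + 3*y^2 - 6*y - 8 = (y - 2)*(y + 1)*(y + 4)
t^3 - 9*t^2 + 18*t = t*(t - 6)*(t - 3)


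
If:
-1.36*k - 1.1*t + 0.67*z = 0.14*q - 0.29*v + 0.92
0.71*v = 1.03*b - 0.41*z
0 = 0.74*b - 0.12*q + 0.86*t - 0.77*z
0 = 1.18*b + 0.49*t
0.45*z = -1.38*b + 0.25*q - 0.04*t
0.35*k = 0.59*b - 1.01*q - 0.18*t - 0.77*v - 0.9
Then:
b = -0.22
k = -0.97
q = -0.34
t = 0.52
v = -0.56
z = 0.43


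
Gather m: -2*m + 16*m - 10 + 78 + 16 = 14*m + 84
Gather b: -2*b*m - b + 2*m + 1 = b*(-2*m - 1) + 2*m + 1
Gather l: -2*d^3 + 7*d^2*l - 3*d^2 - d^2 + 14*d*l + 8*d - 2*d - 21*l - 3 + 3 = -2*d^3 - 4*d^2 + 6*d + l*(7*d^2 + 14*d - 21)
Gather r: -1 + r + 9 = r + 8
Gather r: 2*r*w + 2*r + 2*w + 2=r*(2*w + 2) + 2*w + 2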